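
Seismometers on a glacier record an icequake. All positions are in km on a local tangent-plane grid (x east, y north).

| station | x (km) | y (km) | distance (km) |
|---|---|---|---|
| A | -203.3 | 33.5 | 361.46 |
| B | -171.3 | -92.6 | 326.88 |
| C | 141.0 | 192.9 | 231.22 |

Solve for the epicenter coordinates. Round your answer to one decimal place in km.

x ≈ 151.0 km, y ≈ -38.1 km

Circle about each station: (x + 203.3)² + (y − 33.5)² = 361.46²; (x + 171.3)² + (y + 92.6)² = 326.88²; (x − 141.0)² + (y − 192.9)² = 231.22².
Subtracting pairs of circle equations eliminates x²+y² and gives linear equations (the radical axes):
64.0 x − 252.2 y = 19268.11
688.6 x + 318.8 y = 91828.91
Solving the 2×2 system: x ≈ 151.0, y ≈ -38.1 km.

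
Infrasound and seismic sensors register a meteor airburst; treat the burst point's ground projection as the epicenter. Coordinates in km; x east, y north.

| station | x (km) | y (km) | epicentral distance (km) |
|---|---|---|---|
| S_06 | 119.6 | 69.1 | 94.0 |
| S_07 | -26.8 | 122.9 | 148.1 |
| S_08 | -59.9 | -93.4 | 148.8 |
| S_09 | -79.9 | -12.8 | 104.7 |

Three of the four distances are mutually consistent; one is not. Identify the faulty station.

Solve using three stations at a time. Using S_06, S_07, S_08 (subtract circle equations pairwise → linear system) gives (x, y) ≈ (55.9, 0.0).
Distances from that point to each station vs reported:
  S_06: calculated 94.0 vs reported 94.0 → residual 0.0 km
  S_07: calculated 148.1 vs reported 148.1 → residual 0.0 km
  S_08: calculated 148.8 vs reported 148.8 → residual 0.0 km
  S_09: calculated 136.4 vs reported 104.7 → residual 31.7 km
S_06, S_07, S_08 are mutually consistent (residuals ≈ 0); S_09 is off by 31.7 km.

S_09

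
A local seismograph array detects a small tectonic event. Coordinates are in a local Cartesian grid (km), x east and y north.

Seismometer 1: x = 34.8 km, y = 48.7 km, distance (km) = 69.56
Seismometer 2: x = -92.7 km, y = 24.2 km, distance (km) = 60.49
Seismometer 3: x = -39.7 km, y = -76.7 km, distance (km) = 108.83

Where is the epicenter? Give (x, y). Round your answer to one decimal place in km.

(-32.7, 31.9)

Circle about each station: (x − 34.8)² + (y − 48.7)² = 69.56²; (x + 92.7)² + (y − 24.2)² = 60.49²; (x + 39.7)² + (y + 76.7)² = 108.83².
Subtracting pairs of circle equations eliminates x²+y² and gives linear equations (the radical axes):
-255.0 x − 49.0 y = 6775.75
-149.0 x − 250.8 y = -3129.13
Solving the 2×2 system: x ≈ -32.7, y ≈ 31.9 km.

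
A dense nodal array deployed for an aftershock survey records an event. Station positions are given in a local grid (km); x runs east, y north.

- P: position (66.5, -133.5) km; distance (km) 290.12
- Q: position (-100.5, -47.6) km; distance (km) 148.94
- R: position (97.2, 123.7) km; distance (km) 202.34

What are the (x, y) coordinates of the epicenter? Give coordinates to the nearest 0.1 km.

Circle about each station: (x − 66.5)² + (y + 133.5)² = 290.12²; (x + 100.5)² + (y + 47.6)² = 148.94²; (x − 97.2)² + (y − 123.7)² = 202.34².
Subtracting the P equation from the Q and R equations removes the quadratic terms:
-334.0 x + 171.8 y = 52108.00
61.4 x + 514.4 y = 45733.17
Solving the 2×2 system: x ≈ -103.9, y ≈ 101.3 km.
Check against P (with the unrounded x, y): √((x − 66.5)²+(y + 133.5)²) = 290.12 ≈ 290.12 km. ✓

x ≈ -103.9 km, y ≈ 101.3 km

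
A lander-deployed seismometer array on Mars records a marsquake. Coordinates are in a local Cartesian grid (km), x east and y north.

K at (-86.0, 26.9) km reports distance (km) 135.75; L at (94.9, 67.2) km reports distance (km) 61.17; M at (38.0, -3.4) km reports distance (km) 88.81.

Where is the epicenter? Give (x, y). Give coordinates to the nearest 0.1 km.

Circle about each station: (x + 86.0)² + (y − 26.9)² = 135.75²; (x − 94.9)² + (y − 67.2)² = 61.17²; (x − 38.0)² + (y + 3.4)² = 88.81².
Subtracting the K equation from the L and M equations removes the quadratic terms:
361.8 x + 80.6 y = 20088.53
248.0 x − 60.6 y = 3876.80
Solving the 2×2 system: x ≈ 36.5, y ≈ 85.4 km.

(36.5, 85.4)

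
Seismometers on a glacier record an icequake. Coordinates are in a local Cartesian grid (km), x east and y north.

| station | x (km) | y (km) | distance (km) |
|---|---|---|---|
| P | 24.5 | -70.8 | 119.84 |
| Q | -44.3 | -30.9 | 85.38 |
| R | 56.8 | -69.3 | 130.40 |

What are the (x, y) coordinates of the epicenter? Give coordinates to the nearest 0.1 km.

-5.6 km east, 45.2 km north

Circle about each station: (x − 24.5)² + (y + 70.8)² = 119.84²; (x + 44.3)² + (y + 30.9)² = 85.38²; (x − 56.8)² + (y + 69.3)² = 130.40².
Subtracting pairs of circle equations eliminates x²+y² and gives linear equations (the radical axes):
-137.6 x + 79.8 y = 4376.29
64.6 x + 3.0 y = -226.69
Solving the 2×2 system: x ≈ -5.6, y ≈ 45.2 km.
Check against P (with the unrounded x, y): √((x − 24.5)²+(y + 70.8)²) = 119.82 ≈ 119.84 km. ✓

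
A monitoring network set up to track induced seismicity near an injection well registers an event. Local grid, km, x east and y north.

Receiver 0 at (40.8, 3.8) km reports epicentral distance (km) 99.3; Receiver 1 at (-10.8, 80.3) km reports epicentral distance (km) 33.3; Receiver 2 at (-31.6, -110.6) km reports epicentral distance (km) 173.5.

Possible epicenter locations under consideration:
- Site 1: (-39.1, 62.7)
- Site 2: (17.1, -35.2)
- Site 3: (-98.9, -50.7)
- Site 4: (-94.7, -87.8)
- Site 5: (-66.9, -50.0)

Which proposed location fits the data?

Site 1

For each candidate, compare |candidate − station| to the reported distance:
Site 1: residuals Receiver 0 0.0, Receiver 1 0.0, Receiver 2 0.0 → max 0.0 km
Site 2: residuals Receiver 0 53.7, Receiver 1 85.5, Receiver 2 83.7 → max 85.5 km
Site 3: residuals Receiver 0 50.7, Receiver 1 124.6, Receiver 2 83.4 → max 124.6 km
Site 4: residuals Receiver 0 64.3, Receiver 1 154.6, Receiver 2 106.4 → max 154.6 km
Site 5: residuals Receiver 0 21.1, Receiver 1 108.6, Receiver 2 103.4 → max 108.6 km
Only Site 1 has all residuals ≈ 0.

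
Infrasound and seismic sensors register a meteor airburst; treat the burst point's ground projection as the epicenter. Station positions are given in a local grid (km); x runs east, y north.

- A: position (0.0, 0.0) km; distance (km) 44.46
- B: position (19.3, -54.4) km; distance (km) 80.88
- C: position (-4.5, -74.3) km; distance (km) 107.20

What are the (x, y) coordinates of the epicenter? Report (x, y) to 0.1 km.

(37.1, 24.5)

Circle about each station: x² + y² = 44.46²; (x − 19.3)² + (y + 54.4)² = 80.88²; (x + 4.5)² + (y + 74.3)² = 107.20².
Subtracting pairs of circle equations eliminates x²+y² and gives linear equations (the radical axes):
38.6 x − 108.8 y = -1233.03
-9.0 x − 148.6 y = -3974.41
Solving the 2×2 system: x ≈ 37.1, y ≈ 24.5 km.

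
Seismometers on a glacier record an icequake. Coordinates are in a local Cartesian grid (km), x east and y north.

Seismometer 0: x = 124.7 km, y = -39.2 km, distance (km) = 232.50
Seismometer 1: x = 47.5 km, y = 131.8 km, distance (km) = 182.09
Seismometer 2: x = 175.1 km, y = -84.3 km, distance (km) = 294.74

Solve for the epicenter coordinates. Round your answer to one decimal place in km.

Circle about each station: (x − 124.7)² + (y + 39.2)² = 232.50²; (x − 47.5)² + (y − 131.8)² = 182.09²; (x − 175.1)² + (y + 84.3)² = 294.74².
Subtracting the Seismometer 0 equation from the Seismometer 1 and Seismometer 2 equations removes the quadratic terms:
-154.4 x + 342.0 y = 23440.24
100.8 x − 90.2 y = -12135.65
Solving the 2×2 system: x ≈ -99.1, y ≈ 23.8 km.
Check against Seismometer 0 (with the unrounded x, y): √((x − 124.7)²+(y + 39.2)²) = 232.49 ≈ 232.50 km. ✓

(-99.1, 23.8)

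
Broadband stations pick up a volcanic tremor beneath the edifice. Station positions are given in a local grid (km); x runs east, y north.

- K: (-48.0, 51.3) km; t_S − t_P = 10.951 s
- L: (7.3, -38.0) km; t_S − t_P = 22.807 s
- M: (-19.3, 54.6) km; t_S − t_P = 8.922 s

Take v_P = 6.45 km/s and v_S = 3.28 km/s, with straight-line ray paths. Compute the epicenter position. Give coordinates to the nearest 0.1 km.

x ≈ -9.3 km, y ≈ 113.3 km

Distance from S−P lag: d = Δt · v_P v_S / (v_P − v_S) = Δt · (6.45·3.28)/(6.45−3.28) ≈ 6.6738·Δt.
So d_K = 73.08, d_L = 152.21, d_M = 59.54 km.
Circle about each station: (x + 48.0)² + (y − 51.3)² = 73.08²; (x − 7.3)² + (y + 38.0)² = 152.21²; (x + 19.3)² + (y − 54.6)² = 59.54².
Subtracting the K equation from the L and M equations removes the quadratic terms:
110.6 x − 178.6 y = -21265.60
57.4 x + 6.6 y = 213.63
Solving the 2×2 system: x ≈ -9.3, y ≈ 113.3 km.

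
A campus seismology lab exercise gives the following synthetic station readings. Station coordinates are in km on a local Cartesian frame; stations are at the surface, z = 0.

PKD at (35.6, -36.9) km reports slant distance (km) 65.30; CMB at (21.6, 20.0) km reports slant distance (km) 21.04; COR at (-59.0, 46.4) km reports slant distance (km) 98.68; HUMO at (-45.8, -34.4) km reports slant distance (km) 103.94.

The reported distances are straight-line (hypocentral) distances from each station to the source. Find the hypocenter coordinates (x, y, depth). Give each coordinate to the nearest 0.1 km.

Each station gives a sphere (x−x_i)² + (y−y_i)² + z² = d_i² (stations at z=0).
Subtracting the PKD sphere from CMB and COR: z² cancels, leaving linear equations in x and y:
-28.0 x + 113.8 y = 2059.00
-189.2 x + 166.6 y = -2468.66
Solving: x ≈ 36.995, y ≈ 27.196 km (keep extra digits for the depth step; rounded: 37.0, 27.2).
Then from the PKD sphere: z² = 65.30² − (x − 35.6)² − (y + 36.9)² with x = 36.995, y = 27.196, so z ≈ 12.403 ≈ 12.4 km.

x ≈ 37.0 km, y ≈ 27.2 km, depth ≈ 12.4 km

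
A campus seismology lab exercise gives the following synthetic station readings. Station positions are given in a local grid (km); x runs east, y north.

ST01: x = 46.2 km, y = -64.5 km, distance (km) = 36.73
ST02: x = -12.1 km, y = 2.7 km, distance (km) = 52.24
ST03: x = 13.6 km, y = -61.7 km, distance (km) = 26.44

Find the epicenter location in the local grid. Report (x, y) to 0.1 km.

22.2 km east, -36.7 km north

Circle about each station: (x − 46.2)² + (y + 64.5)² = 36.73²; (x + 12.1)² + (y − 2.7)² = 52.24²; (x − 13.6)² + (y + 61.7)² = 26.44².
Subtracting the ST01 equation from the ST02 and ST03 equations removes the quadratic terms:
-116.6 x + 134.4 y = -7520.91
-65.2 x + 5.6 y = -1652.82
Solving the 2×2 system: x ≈ 22.2, y ≈ -36.7 km.
Check against ST01 (with the unrounded x, y): √((x − 46.2)²+(y + 64.5)²) = 36.73 ≈ 36.73 km. ✓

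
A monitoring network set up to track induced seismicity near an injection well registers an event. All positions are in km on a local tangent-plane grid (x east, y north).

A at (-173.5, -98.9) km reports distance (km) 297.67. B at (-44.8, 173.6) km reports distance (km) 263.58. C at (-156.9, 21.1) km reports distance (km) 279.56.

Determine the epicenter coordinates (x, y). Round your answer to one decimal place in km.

x ≈ 117.1 km, y ≈ -34.4 km

Circle about each station: (x + 173.5)² + (y + 98.9)² = 297.67²; (x + 44.8)² + (y − 173.6)² = 263.58²; (x + 156.9)² + (y − 21.1)² = 279.56².
Subtracting the A equation from the B and C equations removes the quadratic terms:
257.4 x + 545.0 y = 11393.55
33.2 x + 240.0 y = -4367.00
Solving the 2×2 system: x ≈ 117.1, y ≈ -34.4 km.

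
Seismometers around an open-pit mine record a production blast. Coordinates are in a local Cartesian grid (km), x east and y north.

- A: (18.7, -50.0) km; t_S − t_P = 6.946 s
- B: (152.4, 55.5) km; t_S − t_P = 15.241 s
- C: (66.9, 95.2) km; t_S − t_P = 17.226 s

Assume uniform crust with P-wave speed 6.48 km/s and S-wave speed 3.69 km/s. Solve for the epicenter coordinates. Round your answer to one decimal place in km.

Distance from S−P lag: d = Δt · v_P v_S / (v_P − v_S) = Δt · (6.48·3.69)/(6.48−3.69) ≈ 8.5703·Δt.
So d_A = 59.53, d_B = 130.62, d_C = 147.63 km.
Circle about each station: (x − 18.7)² + (y + 50.0)² = 59.53²; (x − 152.4)² + (y − 55.5)² = 130.62²; (x − 66.9)² + (y − 95.2)² = 147.63².
Subtracting pairs of circle equations eliminates x²+y² and gives linear equations (the radical axes):
267.4 x + 211.0 y = 9938.56
96.4 x + 290.4 y = -7561.84
Solving the 2×2 system: x ≈ 78.2, y ≈ -52.0 km.
Check against A (with the unrounded x, y): √((x − 18.7)²+(y + 50.0)²) = 59.53 ≈ 59.53 km. ✓

x ≈ 78.2 km, y ≈ -52.0 km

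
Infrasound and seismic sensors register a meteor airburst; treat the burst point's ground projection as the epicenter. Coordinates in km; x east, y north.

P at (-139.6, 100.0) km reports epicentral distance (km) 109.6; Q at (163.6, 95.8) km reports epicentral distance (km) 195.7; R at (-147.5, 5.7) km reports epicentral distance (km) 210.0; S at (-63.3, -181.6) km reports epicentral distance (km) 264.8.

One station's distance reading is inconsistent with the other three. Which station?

R

Solve using three stations at a time. Using P, Q, S (subtract circle equations pairwise → linear system) gives (x, y) ≈ (-31.6, 81.3).
Distances from that point to each station vs reported:
  P: calculated 109.6 vs reported 109.6 → residual 0.0 km
  Q: calculated 195.7 vs reported 195.7 → residual 0.0 km
  R: calculated 138.4 vs reported 210.0 → residual 71.6 km
  S: calculated 264.8 vs reported 264.8 → residual 0.0 km
P, Q, S are mutually consistent (residuals ≈ 0); R is off by 71.6 km.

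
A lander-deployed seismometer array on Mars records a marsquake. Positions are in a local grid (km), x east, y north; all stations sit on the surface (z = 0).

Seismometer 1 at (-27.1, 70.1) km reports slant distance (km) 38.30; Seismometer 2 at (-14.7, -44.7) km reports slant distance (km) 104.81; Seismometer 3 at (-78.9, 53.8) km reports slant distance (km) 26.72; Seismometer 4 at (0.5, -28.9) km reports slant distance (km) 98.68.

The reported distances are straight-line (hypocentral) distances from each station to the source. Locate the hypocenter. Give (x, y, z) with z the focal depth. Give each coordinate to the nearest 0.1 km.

Each station gives a sphere (x−x_i)² + (y−y_i)² + z² = d_i² (stations at z=0).
Subtracting the Seismometer 1 sphere from Seismometer 2 and Seismometer 3: z² cancels, leaving linear equations in x and y:
24.8 x − 229.6 y = -12952.49
-103.6 x − 32.6 y = 4224.16
Solving: x ≈ -56.602, y ≈ 50.300 km (keep extra digits for the depth step; rounded: -56.6, 50.3).
Then from the Seismometer 1 sphere: z² = 38.30² − (x + 27.1)² − (y − 70.1)² with x = -56.602, y = 50.300, so z ≈ 14.300 ≈ 14.3 km.

x ≈ -56.6 km, y ≈ 50.3 km, depth ≈ 14.3 km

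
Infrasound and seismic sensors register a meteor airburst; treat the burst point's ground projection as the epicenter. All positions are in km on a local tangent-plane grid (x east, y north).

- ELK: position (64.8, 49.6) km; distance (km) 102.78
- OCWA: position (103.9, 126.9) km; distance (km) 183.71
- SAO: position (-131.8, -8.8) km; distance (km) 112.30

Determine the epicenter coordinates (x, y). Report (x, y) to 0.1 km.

Circle about each station: (x − 64.8)² + (y − 49.6)² = 102.78²; (x − 103.9)² + (y − 126.9)² = 183.71²; (x + 131.8)² + (y + 8.8)² = 112.30².
Subtracting the ELK equation from the OCWA and SAO equations removes the quadratic terms:
78.2 x + 154.6 y = -2946.02
-393.2 x − 116.8 y = 8741.92
Solving the 2×2 system: x ≈ -19.5, y ≈ -9.2 km.
Check against ELK (with the unrounded x, y): √((x − 64.8)²+(y − 49.6)²) = 102.78 ≈ 102.78 km. ✓

x ≈ -19.5 km, y ≈ -9.2 km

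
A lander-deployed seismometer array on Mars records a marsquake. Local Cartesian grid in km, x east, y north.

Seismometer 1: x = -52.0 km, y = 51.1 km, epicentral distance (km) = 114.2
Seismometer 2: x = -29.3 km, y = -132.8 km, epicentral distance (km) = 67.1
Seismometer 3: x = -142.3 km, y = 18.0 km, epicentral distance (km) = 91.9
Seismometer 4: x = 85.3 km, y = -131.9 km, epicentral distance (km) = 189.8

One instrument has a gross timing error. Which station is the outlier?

Solve using three stations at a time. Using Seismometer 1, Seismometer 3, Seismometer 4 (subtract circle equations pairwise → linear system) gives (x, y) ≈ (-89.1, -56.9).
Distances from that point to each station vs reported:
  Seismometer 1: calculated 114.2 vs reported 114.2 → residual 0.0 km
  Seismometer 2: calculated 96.6 vs reported 67.1 → residual 29.5 km
  Seismometer 3: calculated 91.9 vs reported 91.9 → residual 0.0 km
  Seismometer 4: calculated 189.8 vs reported 189.8 → residual 0.0 km
Seismometer 1, Seismometer 3, Seismometer 4 are mutually consistent (residuals ≈ 0); Seismometer 2 is off by 29.5 km.

Seismometer 2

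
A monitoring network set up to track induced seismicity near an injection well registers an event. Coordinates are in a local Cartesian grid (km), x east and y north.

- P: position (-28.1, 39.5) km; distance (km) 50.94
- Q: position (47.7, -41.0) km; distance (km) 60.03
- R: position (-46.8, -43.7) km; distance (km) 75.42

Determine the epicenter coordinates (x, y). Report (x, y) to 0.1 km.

10.1 km east, 5.8 km north

Circle about each station: (x + 28.1)² + (y − 39.5)² = 50.94²; (x − 47.7)² + (y + 41.0)² = 60.03²; (x + 46.8)² + (y + 43.7)² = 75.42².
Subtracting pairs of circle equations eliminates x²+y² and gives linear equations (the radical axes):
151.6 x − 161.0 y = 597.71
-37.4 x − 166.4 y = -1343.22
Solving the 2×2 system: x ≈ 10.1, y ≈ 5.8 km.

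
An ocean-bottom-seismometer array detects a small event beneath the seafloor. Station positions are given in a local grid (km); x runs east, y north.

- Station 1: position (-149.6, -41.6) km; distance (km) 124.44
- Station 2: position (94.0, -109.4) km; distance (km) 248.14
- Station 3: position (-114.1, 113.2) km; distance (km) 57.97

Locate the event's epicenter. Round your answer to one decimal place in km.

x ≈ -83.6 km, y ≈ 63.9 km

Circle about each station: (x + 149.6)² + (y + 41.6)² = 124.44²; (x − 94.0)² + (y + 109.4)² = 248.14²; (x + 114.1)² + (y − 113.2)² = 57.97².
Subtracting pairs of circle equations eliminates x²+y² and gives linear equations (the radical axes):
487.2 x − 135.6 y = -49394.51
71.0 x + 309.6 y = 13847.12
Solving the 2×2 system: x ≈ -83.6, y ≈ 63.9 km.
Check against Station 1 (with the unrounded x, y): √((x + 149.6)²+(y + 41.6)²) = 124.44 ≈ 124.44 km. ✓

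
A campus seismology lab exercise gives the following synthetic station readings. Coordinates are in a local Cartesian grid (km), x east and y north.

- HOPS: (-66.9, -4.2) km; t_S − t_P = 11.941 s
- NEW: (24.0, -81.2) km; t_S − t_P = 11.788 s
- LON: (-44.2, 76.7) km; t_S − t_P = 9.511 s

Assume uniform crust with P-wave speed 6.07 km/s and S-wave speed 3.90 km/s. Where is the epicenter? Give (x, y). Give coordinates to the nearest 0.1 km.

Distance from S−P lag: d = Δt · v_P v_S / (v_P − v_S) = Δt · (6.07·3.90)/(6.07−3.90) ≈ 10.9092·Δt.
So d_HOPS = 130.27, d_NEW = 128.60, d_LON = 103.76 km.
Circle about each station: (x + 66.9)² + (y + 4.2)² = 130.27²; (x − 24.0)² + (y + 81.2)² = 128.60²; (x + 44.2)² + (y − 76.7)² = 103.76².
Subtracting the HOPS equation from the NEW and LON equations removes the quadratic terms:
181.8 x − 154.0 y = 3108.50
45.4 x + 161.8 y = 9547.42
Solving the 2×2 system: x ≈ 54.2, y ≈ 43.8 km.

(54.2, 43.8)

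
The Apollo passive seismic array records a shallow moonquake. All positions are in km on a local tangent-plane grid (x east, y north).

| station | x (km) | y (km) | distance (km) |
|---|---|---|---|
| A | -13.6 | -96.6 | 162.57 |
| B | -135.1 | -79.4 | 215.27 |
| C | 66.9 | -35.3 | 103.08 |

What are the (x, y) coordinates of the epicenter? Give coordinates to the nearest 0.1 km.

Circle about each station: (x + 13.6)² + (y + 96.6)² = 162.57²; (x + 135.1)² + (y + 79.4)² = 215.27²; (x − 66.9)² + (y + 35.3)² = 103.08².
Subtracting pairs of circle equations eliminates x²+y² and gives linear equations (the radical axes):
-243.0 x + 34.4 y = -4872.32
161.0 x + 122.6 y = 12008.70
Solving the 2×2 system: x ≈ 28.6, y ≈ 60.4 km.

28.6 km east, 60.4 km north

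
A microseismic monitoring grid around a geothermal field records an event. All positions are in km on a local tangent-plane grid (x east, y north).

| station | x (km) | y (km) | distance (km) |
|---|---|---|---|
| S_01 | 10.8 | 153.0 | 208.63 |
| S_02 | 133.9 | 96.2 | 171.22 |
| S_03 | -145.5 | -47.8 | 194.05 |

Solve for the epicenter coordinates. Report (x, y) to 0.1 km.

Circle about each station: (x − 10.8)² + (y − 153.0)² = 208.63²; (x − 133.9)² + (y − 96.2)² = 171.22²; (x + 145.5)² + (y + 47.8)² = 194.05².
Subtracting pairs of circle equations eliminates x²+y² and gives linear equations (the radical axes):
246.2 x − 113.6 y = 17868.20
-312.6 x − 401.6 y = 5800.52
Solving the 2×2 system: x ≈ 48.5, y ≈ -52.2 km.
Check against S_01 (with the unrounded x, y): √((x − 10.8)²+(y − 153.0)²) = 208.62 ≈ 208.63 km. ✓

x ≈ 48.5 km, y ≈ -52.2 km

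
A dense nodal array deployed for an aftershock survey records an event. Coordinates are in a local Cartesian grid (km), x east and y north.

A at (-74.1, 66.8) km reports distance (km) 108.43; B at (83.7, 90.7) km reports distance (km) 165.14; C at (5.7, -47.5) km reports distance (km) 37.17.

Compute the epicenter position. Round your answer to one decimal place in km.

-27.7 km east, -31.2 km north

Circle about each station: (x + 74.1)² + (y − 66.8)² = 108.43²; (x − 83.7)² + (y − 90.7)² = 165.14²; (x − 5.7)² + (y + 47.5)² = 37.17².
Subtracting the A equation from the B and C equations removes the quadratic terms:
315.6 x + 47.8 y = -10235.02
159.6 x − 228.6 y = 2711.15
Solving the 2×2 system: x ≈ -27.7, y ≈ -31.2 km.
Check against A (with the unrounded x, y): √((x + 74.1)²+(y − 66.8)²) = 108.43 ≈ 108.43 km. ✓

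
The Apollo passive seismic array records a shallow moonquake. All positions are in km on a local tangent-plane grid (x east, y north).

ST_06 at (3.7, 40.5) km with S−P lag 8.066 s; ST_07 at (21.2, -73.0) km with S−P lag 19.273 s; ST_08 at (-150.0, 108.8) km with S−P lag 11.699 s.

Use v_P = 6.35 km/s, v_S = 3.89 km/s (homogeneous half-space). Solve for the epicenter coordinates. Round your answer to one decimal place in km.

Distance from S−P lag: d = Δt · v_P v_S / (v_P − v_S) = Δt · (6.35·3.89)/(6.35−3.89) ≈ 10.0413·Δt.
So d_ST_06 = 80.99, d_ST_07 = 193.53, d_ST_08 = 117.47 km.
Circle about each station: (x − 3.7)² + (y − 40.5)² = 80.99²; (x − 21.2)² + (y + 73.0)² = 193.53²; (x + 150.0)² + (y − 108.8)² = 117.47².
Subtracting pairs of circle equations eliminates x²+y² and gives linear equations (the radical axes):
35.0 x − 227.0 y = -26769.98
-307.4 x + 136.6 y = 25443.68
Solving the 2×2 system: x ≈ -32.6, y ≈ 112.9 km.

x ≈ -32.6 km, y ≈ 112.9 km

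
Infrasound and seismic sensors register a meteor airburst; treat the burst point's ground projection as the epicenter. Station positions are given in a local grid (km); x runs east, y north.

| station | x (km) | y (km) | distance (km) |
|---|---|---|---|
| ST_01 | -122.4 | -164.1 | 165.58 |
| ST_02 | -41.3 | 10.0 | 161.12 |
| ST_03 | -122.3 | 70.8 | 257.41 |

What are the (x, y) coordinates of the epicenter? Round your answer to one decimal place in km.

Circle about each station: (x + 122.4)² + (y + 164.1)² = 165.58²; (x + 41.3)² + (y − 10.0)² = 161.12²; (x + 122.3)² + (y − 70.8)² = 257.41².
Subtracting the ST_01 equation from the ST_02 and ST_03 equations removes the quadratic terms:
162.2 x + 348.2 y = -38647.80
0.2 x + 469.8 y = -60783.81
Solving the 2×2 system: x ≈ 39.5, y ≈ -129.4 km.
Check against ST_01 (with the unrounded x, y): √((x + 122.4)²+(y + 164.1)²) = 165.59 ≈ 165.58 km. ✓

(39.5, -129.4)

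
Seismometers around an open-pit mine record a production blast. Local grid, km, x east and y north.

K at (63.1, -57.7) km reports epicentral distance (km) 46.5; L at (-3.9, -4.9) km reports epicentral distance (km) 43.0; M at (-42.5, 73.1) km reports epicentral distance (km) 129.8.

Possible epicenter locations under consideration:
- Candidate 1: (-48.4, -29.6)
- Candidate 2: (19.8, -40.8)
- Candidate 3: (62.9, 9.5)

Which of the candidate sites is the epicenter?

Candidate 2

For each candidate, compare |candidate − station| to the reported distance:
Candidate 1: residuals K 68.5, L 7.9, M 26.9 → max 68.5 km
Candidate 2: residuals K 0.0, L 0.0, M 0.0 → max 0.0 km
Candidate 3: residuals K 20.7, L 25.3, M 6.7 → max 25.3 km
Only Candidate 2 has all residuals ≈ 0.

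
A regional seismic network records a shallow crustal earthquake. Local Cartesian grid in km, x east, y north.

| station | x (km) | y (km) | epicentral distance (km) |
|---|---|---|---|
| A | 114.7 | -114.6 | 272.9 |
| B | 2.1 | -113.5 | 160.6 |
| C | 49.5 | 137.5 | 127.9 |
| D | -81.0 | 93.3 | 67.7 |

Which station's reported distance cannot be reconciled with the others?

A

Solve using three stations at a time. Using B, C, D (subtract circle equations pairwise → linear system) gives (x, y) ≈ (-36.2, 42.5).
Distances from that point to each station vs reported:
  A: calculated 217.8 vs reported 272.9 → residual 55.1 km
  B: calculated 160.6 vs reported 160.6 → residual 0.0 km
  C: calculated 127.9 vs reported 127.9 → residual 0.0 km
  D: calculated 67.8 vs reported 67.7 → residual 0.1 km
B, C, D are mutually consistent (residuals ≈ 0); A is off by 55.1 km.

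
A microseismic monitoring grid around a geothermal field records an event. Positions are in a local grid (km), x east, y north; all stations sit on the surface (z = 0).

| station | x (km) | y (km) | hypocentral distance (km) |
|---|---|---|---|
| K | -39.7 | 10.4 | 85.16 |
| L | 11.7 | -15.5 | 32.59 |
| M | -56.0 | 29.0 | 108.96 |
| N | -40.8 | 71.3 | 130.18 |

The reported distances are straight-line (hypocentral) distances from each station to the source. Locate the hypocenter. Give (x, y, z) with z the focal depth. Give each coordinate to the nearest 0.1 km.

Each station gives a sphere (x−x_i)² + (y−y_i)² + z² = d_i² (stations at z=0).
Subtracting the K sphere from L and M: z² cancels, leaving linear equations in x and y:
102.8 x − 51.8 y = 4883.01
-32.6 x + 37.2 y = -2327.31
Solving: x ≈ 28.609, y ≈ -37.491 km (keep extra digits for the depth step; rounded: 28.6, -37.5).
Then from the K sphere: z² = 85.16² − (x + 39.7)² − (y − 10.4)² with x = 28.609, y = -37.491, so z ≈ 17.104 ≈ 17.1 km.

(28.6, -37.5, 17.1)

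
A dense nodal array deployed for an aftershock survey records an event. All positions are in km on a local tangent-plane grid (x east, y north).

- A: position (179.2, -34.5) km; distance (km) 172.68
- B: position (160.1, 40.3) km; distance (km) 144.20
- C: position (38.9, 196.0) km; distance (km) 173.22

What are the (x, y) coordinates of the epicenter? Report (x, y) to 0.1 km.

Circle about each station: (x − 179.2)² + (y + 34.5)² = 172.68²; (x − 160.1)² + (y − 40.3)² = 144.20²; (x − 38.9)² + (y − 196.0)² = 173.22².
Subtracting pairs of circle equations eliminates x²+y² and gives linear equations (the radical axes):
-38.2 x + 149.6 y = 2977.95
-280.6 x + 461.0 y = 6439.53
Solving the 2×2 system: x ≈ 16.8, y ≈ 24.2 km.

16.8 km east, 24.2 km north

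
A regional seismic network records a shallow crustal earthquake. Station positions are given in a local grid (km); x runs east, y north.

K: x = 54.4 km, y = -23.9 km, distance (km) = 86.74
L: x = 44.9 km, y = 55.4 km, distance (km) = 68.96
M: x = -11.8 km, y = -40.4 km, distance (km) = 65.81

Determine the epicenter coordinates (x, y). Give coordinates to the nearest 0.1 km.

(-17.1, 25.2)

Circle about each station: (x − 54.4)² + (y + 23.9)² = 86.74²; (x − 44.9)² + (y − 55.4)² = 68.96²; (x + 11.8)² + (y + 40.4)² = 65.81².
Subtracting pairs of circle equations eliminates x²+y² and gives linear equations (the radical axes):
-19.0 x + 158.6 y = 4322.95
-132.4 x − 33.0 y = 1433.70
Solving the 2×2 system: x ≈ -17.1, y ≈ 25.2 km.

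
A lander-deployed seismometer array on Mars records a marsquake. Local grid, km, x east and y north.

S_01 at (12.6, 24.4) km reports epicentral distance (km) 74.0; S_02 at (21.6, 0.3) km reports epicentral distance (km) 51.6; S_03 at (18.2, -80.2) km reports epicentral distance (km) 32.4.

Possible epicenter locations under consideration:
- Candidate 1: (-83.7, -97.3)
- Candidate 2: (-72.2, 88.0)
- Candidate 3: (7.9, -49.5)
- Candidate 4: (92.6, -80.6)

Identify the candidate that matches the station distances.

For each candidate, compare |candidate − station| to the reported distance:
Candidate 1: residuals S_01 81.2, S_02 92.0, S_03 70.9 → max 92.0 km
Candidate 2: residuals S_01 32.0, S_02 76.8, S_03 158.6 → max 158.6 km
Candidate 3: residuals S_01 0.0, S_02 0.1, S_03 0.0 → max 0.1 km
Candidate 4: residuals S_01 58.0, S_02 56.0, S_03 42.0 → max 58.0 km
Only Candidate 3 has all residuals ≈ 0.

Candidate 3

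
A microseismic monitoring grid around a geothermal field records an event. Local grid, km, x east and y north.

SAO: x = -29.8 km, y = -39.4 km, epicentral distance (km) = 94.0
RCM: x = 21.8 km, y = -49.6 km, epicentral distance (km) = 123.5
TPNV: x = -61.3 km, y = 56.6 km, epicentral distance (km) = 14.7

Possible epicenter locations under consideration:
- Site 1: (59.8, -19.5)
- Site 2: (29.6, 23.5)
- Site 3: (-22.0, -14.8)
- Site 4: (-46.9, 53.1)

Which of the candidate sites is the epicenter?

For each candidate, compare |candidate − station| to the reported distance:
Site 1: residuals SAO 2.2, RCM 75.0, TPNV 128.3 → max 128.3 km
Site 2: residuals SAO 7.5, RCM 50.0, TPNV 82.0 → max 82.0 km
Site 3: residuals SAO 68.2, RCM 67.6, TPNV 66.8 → max 68.2 km
Site 4: residuals SAO 0.1, RCM 0.1, TPNV 0.1 → max 0.1 km
Only Site 4 has all residuals ≈ 0.

Site 4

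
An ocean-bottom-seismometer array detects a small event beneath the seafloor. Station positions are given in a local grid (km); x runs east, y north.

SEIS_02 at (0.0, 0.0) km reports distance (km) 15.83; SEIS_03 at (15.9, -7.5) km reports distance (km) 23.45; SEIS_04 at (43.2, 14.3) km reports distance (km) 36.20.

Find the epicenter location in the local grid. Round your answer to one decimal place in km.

Circle about each station: x² + y² = 15.83²; (x − 15.9)² + (y + 7.5)² = 23.45²; (x − 43.2)² + (y − 14.3)² = 36.20².
Subtracting the SEIS_02 equation from the SEIS_03 and SEIS_04 equations removes the quadratic terms:
31.8 x − 15.0 y = 9.75
86.4 x + 28.6 y = 1010.88
Solving the 2×2 system: x ≈ 7.0, y ≈ 14.2 km.
Check against SEIS_02 (with the unrounded x, y): √(x²+y²) = 15.83 ≈ 15.83 km. ✓

x ≈ 7.0 km, y ≈ 14.2 km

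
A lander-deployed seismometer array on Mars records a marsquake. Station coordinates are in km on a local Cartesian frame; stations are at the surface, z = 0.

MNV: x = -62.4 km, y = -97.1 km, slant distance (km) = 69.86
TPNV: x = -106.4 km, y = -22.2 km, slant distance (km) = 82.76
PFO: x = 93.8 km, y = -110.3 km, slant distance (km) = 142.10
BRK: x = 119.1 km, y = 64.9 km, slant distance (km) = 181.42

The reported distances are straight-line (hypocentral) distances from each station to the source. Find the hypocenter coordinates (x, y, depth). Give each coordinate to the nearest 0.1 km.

x ≈ -27.9 km, y ≈ -39.6 km, depth ≈ 19.6 km

Each station gives a sphere (x−x_i)² + (y−y_i)² + z² = d_i² (stations at z=0).
Subtracting the MNV sphere from TPNV and PFO: z² cancels, leaving linear equations in x and y:
-88.0 x + 149.8 y = -3477.17
312.4 x − 26.4 y = -7669.63
Solving: x ≈ -27.897, y ≈ -39.600 km (keep extra digits for the depth step; rounded: -27.9, -39.6).
Then from the MNV sphere: z² = 69.86² − (x + 62.4)² − (y + 97.1)² with x = -27.897, y = -39.600, so z ≈ 19.589 ≈ 19.6 km.
Check against BRK (with the unrounded solution): distance 181.42 ≈ 181.42 km. ✓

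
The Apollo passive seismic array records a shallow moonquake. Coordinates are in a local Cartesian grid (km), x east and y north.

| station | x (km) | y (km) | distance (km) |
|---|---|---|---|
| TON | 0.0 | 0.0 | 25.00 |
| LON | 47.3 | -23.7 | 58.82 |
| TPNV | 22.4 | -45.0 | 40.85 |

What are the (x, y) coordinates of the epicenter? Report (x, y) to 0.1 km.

-11.5 km east, -22.2 km north

Circle about each station: x² + y² = 25.00²; (x − 47.3)² + (y + 23.7)² = 58.82²; (x − 22.4)² + (y + 45.0)² = 40.85².
Subtracting pairs of circle equations eliminates x²+y² and gives linear equations (the radical axes):
94.6 x − 47.4 y = -35.81
44.8 x − 90.0 y = 1483.04
Solving the 2×2 system: x ≈ -11.5, y ≈ -22.2 km.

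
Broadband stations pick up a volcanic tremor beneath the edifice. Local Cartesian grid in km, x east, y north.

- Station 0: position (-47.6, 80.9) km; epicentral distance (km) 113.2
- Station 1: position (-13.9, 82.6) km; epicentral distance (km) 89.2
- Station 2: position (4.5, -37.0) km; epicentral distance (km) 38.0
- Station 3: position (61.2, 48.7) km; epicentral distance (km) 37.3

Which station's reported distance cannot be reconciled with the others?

Solve using three stations at a time. Using Station 0, Station 1, Station 3 (subtract circle equations pairwise → linear system) gives (x, y) ≈ (44.7, 15.4).
Distances from that point to each station vs reported:
  Station 0: calculated 113.2 vs reported 113.2 → residual 0.0 km
  Station 1: calculated 89.2 vs reported 89.2 → residual 0.0 km
  Station 2: calculated 66.0 vs reported 38.0 → residual 28.0 km
  Station 3: calculated 37.2 vs reported 37.3 → residual 0.1 km
Station 0, Station 1, Station 3 are mutually consistent (residuals ≈ 0); Station 2 is off by 28.0 km.

Station 2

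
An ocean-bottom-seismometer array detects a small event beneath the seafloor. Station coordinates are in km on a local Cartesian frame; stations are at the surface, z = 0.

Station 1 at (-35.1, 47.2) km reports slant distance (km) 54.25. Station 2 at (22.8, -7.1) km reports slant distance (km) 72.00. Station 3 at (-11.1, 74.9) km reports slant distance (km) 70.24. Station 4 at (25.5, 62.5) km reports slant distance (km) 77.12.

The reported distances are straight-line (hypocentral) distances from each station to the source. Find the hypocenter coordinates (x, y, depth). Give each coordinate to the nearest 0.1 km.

(-21.8, 24.0, 47.2)

Each station gives a sphere (x−x_i)² + (y−y_i)² + z² = d_i² (stations at z=0).
Subtracting the Station 1 sphere from Station 2 and Station 3: z² cancels, leaving linear equations in x and y:
115.8 x − 108.6 y = -5130.54
48.0 x + 55.4 y = 282.77
Solving: x ≈ -21.803, y ≈ 23.995 km (keep extra digits for the depth step; rounded: -21.8, 24.0).
Then from the Station 1 sphere: z² = 54.25² − (x + 35.1)² − (y − 47.2)² with x = -21.803, y = 23.995, so z ≈ 47.199 ≈ 47.2 km.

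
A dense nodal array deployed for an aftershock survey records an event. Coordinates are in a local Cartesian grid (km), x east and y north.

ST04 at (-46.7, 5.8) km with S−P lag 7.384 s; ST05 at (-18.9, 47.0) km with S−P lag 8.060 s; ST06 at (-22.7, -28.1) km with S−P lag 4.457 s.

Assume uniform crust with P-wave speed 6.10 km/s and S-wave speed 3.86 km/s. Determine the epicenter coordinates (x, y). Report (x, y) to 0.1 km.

x ≈ 24.1 km, y ≈ -26.0 km

Distance from S−P lag: d = Δt · v_P v_S / (v_P − v_S) = Δt · (6.10·3.86)/(6.10−3.86) ≈ 10.5116·Δt.
So d_ST04 = 77.62, d_ST05 = 84.72, d_ST06 = 46.85 km.
Circle about each station: (x + 46.7)² + (y − 5.8)² = 77.62²; (x + 18.9)² + (y − 47.0)² = 84.72²; (x + 22.7)² + (y + 28.1)² = 46.85².
Subtracting pairs of circle equations eliminates x²+y² and gives linear equations (the radical axes):
55.6 x + 82.4 y = -800.93
48.0 x − 67.8 y = 2920.31
Solving the 2×2 system: x ≈ 24.1, y ≈ -26.0 km.
Check against ST04 (with the unrounded x, y): √((x + 46.7)²+(y − 5.8)²) = 77.63 ≈ 77.62 km. ✓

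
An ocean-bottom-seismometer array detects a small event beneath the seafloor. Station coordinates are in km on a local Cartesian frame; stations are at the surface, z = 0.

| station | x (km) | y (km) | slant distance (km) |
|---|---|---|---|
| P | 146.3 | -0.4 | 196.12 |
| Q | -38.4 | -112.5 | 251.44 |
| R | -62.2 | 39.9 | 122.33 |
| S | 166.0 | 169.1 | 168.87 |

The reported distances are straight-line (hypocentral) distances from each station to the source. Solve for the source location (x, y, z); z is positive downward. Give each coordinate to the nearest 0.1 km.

Each station gives a sphere (x−x_i)² + (y−y_i)² + z² = d_i² (stations at z=0).
Subtracting the P sphere from Q and R: z² cancels, leaving linear equations in x and y:
-369.4 x − 224.2 y = -32032.06
-417.0 x + 80.6 y = 7555.43
Solving: x ≈ 7.203, y ≈ 131.005 km (keep extra digits for the depth step; rounded: 7.2, 131.0).
Then from the P sphere: z² = 196.12² − (x − 146.3)² − (y + 0.4)² with x = 7.203, y = 131.005, so z ≈ 42.986 ≈ 43.0 km.

(7.2, 131.0, 43.0)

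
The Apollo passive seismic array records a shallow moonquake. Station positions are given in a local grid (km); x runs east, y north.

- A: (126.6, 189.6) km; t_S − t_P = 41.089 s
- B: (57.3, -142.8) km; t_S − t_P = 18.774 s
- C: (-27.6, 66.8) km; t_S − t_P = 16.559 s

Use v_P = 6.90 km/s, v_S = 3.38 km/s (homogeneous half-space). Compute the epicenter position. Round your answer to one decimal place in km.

Distance from S−P lag: d = Δt · v_P v_S / (v_P − v_S) = Δt · (6.90·3.38)/(6.90−3.38) ≈ 6.6256·Δt.
So d_A = 272.24, d_B = 124.39, d_C = 109.71 km.
Circle about each station: (x − 126.6)² + (y − 189.6)² = 272.24²; (x − 57.3)² + (y + 142.8)² = 124.39²; (x + 27.6)² + (y − 66.8)² = 109.71².
Subtracting pairs of circle equations eliminates x²+y² and gives linear equations (the radical axes):
-138.6 x − 664.8 y = 30341.16
-308.4 x − 245.6 y = 15326.61
Solving the 2×2 system: x ≈ -16.0, y ≈ -42.3 km.

(-16.0, -42.3)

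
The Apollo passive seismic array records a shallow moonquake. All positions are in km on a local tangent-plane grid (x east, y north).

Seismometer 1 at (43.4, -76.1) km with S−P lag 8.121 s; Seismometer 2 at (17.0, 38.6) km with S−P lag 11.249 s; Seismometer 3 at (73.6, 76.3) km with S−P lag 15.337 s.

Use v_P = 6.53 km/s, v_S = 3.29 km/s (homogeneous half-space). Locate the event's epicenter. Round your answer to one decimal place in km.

57.4 km east, -24.1 km north

Distance from S−P lag: d = Δt · v_P v_S / (v_P − v_S) = Δt · (6.53·3.29)/(6.53−3.29) ≈ 6.6308·Δt.
So d_Seismometer 1 = 53.85, d_Seismometer 2 = 74.59, d_Seismometer 3 = 101.70 km.
Circle about each station: (x − 43.4)² + (y + 76.1)² = 53.85²; (x − 17.0)² + (y − 38.6)² = 74.59²; (x − 73.6)² + (y − 76.3)² = 101.70².
Subtracting pairs of circle equations eliminates x²+y² and gives linear equations (the radical axes):
-52.8 x + 229.4 y = -8559.66
60.4 x + 304.8 y = -3879.19
Solving the 2×2 system: x ≈ 57.4, y ≈ -24.1 km.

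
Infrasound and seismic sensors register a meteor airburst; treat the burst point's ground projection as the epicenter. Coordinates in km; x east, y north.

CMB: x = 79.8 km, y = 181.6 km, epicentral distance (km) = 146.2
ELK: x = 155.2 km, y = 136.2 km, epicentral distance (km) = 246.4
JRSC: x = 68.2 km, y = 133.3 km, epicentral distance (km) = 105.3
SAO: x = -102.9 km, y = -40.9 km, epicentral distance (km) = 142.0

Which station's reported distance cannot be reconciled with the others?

Solve using three stations at a time. Using CMB, JRSC, SAO (subtract circle equations pairwise → linear system) gives (x, y) ≈ (-18.2, 73.1).
Distances from that point to each station vs reported:
  CMB: calculated 146.2 vs reported 146.2 → residual 0.0 km
  ELK: calculated 184.5 vs reported 246.4 → residual 61.9 km
  JRSC: calculated 105.3 vs reported 105.3 → residual 0.0 km
  SAO: calculated 142.0 vs reported 142.0 → residual 0.0 km
CMB, JRSC, SAO are mutually consistent (residuals ≈ 0); ELK is off by 61.9 km.

ELK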